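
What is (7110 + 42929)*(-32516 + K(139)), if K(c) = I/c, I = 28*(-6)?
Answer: -226170875788/139 ≈ -1.6271e+9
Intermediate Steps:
I = -168
K(c) = -168/c
(7110 + 42929)*(-32516 + K(139)) = (7110 + 42929)*(-32516 - 168/139) = 50039*(-32516 - 168*1/139) = 50039*(-32516 - 168/139) = 50039*(-4519892/139) = -226170875788/139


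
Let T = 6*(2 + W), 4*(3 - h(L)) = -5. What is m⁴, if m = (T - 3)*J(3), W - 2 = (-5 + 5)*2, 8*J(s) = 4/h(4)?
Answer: 3111696/83521 ≈ 37.256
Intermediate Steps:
h(L) = 17/4 (h(L) = 3 - ¼*(-5) = 3 + 5/4 = 17/4)
J(s) = 2/17 (J(s) = (4/(17/4))/8 = (4*(4/17))/8 = (⅛)*(16/17) = 2/17)
W = 2 (W = 2 + (-5 + 5)*2 = 2 + 0*2 = 2 + 0 = 2)
T = 24 (T = 6*(2 + 2) = 6*4 = 24)
m = 42/17 (m = (24 - 3)*(2/17) = 21*(2/17) = 42/17 ≈ 2.4706)
m⁴ = (42/17)⁴ = 3111696/83521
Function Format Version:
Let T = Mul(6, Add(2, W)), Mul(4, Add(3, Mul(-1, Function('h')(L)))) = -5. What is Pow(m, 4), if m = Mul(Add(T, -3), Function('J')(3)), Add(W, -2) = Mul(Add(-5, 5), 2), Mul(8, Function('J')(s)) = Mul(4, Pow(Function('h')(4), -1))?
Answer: Rational(3111696, 83521) ≈ 37.256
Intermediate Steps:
Function('h')(L) = Rational(17, 4) (Function('h')(L) = Add(3, Mul(Rational(-1, 4), -5)) = Add(3, Rational(5, 4)) = Rational(17, 4))
Function('J')(s) = Rational(2, 17) (Function('J')(s) = Mul(Rational(1, 8), Mul(4, Pow(Rational(17, 4), -1))) = Mul(Rational(1, 8), Mul(4, Rational(4, 17))) = Mul(Rational(1, 8), Rational(16, 17)) = Rational(2, 17))
W = 2 (W = Add(2, Mul(Add(-5, 5), 2)) = Add(2, Mul(0, 2)) = Add(2, 0) = 2)
T = 24 (T = Mul(6, Add(2, 2)) = Mul(6, 4) = 24)
m = Rational(42, 17) (m = Mul(Add(24, -3), Rational(2, 17)) = Mul(21, Rational(2, 17)) = Rational(42, 17) ≈ 2.4706)
Pow(m, 4) = Pow(Rational(42, 17), 4) = Rational(3111696, 83521)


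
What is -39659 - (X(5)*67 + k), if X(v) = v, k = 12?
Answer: -40006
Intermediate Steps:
-39659 - (X(5)*67 + k) = -39659 - (5*67 + 12) = -39659 - (335 + 12) = -39659 - 1*347 = -39659 - 347 = -40006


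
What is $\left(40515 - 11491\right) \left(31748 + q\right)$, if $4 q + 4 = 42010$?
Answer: $1226249488$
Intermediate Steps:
$q = \frac{21003}{2}$ ($q = -1 + \frac{1}{4} \cdot 42010 = -1 + \frac{21005}{2} = \frac{21003}{2} \approx 10502.0$)
$\left(40515 - 11491\right) \left(31748 + q\right) = \left(40515 - 11491\right) \left(31748 + \frac{21003}{2}\right) = 29024 \cdot \frac{84499}{2} = 1226249488$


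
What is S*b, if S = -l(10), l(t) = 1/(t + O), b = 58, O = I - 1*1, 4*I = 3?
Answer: -232/39 ≈ -5.9487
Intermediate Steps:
I = ¾ (I = (¼)*3 = ¾ ≈ 0.75000)
O = -¼ (O = ¾ - 1*1 = ¾ - 1 = -¼ ≈ -0.25000)
l(t) = 1/(-¼ + t) (l(t) = 1/(t - ¼) = 1/(-¼ + t))
S = -4/39 (S = -4/(-1 + 4*10) = -4/(-1 + 40) = -4/39 ≈ -0.10256)
S*b = -4/39*58 = -232/39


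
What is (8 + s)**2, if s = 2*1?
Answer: 100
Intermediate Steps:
s = 2
(8 + s)**2 = (8 + 2)**2 = 10**2 = 100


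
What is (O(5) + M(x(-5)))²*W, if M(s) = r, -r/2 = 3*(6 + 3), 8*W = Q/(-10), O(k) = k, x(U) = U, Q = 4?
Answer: -2401/20 ≈ -120.05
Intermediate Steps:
W = -1/20 (W = (4/(-10))/8 = (4*(-⅒))/8 = (⅛)*(-⅖) = -1/20 ≈ -0.050000)
r = -54 (r = -6*(6 + 3) = -6*9 = -2*27 = -54)
M(s) = -54
(O(5) + M(x(-5)))²*W = (5 - 54)²*(-1/20) = (-49)²*(-1/20) = 2401*(-1/20) = -2401/20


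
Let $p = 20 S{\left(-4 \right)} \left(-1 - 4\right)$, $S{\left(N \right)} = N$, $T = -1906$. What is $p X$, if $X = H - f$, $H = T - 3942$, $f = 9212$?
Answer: $-6024000$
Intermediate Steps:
$H = -5848$ ($H = -1906 - 3942 = -5848$)
$p = 400$ ($p = 20 \left(- 4 \left(-1 - 4\right)\right) = 20 \left(\left(-4\right) \left(-5\right)\right) = 20 \cdot 20 = 400$)
$X = -15060$ ($X = -5848 - 9212 = -15060$)
$p X = 400 \left(-15060\right) = -6024000$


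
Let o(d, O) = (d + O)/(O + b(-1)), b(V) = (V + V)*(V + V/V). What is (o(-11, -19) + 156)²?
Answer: 8964036/361 ≈ 24831.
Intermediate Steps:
b(V) = 2*V*(1 + V) (b(V) = (2*V)*(V + 1) = (2*V)*(1 + V) = 2*V*(1 + V))
o(d, O) = (O + d)/O (o(d, O) = (d + O)/(O + 2*(-1)*(1 - 1)) = (O + d)/(O + 2*(-1)*0) = (O + d)/(O + 0) = (O + d)/O)
(o(-11, -19) + 156)² = ((-19 - 11)/(-19) + 156)² = (-1/19*(-30) + 156)² = (30/19 + 156)² = (2994/19)² = 8964036/361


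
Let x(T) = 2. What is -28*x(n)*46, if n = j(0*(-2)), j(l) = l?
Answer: -2576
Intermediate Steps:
n = 0 (n = 0*(-2) = 0)
-28*x(n)*46 = -28*2*46 = -56*46 = -2576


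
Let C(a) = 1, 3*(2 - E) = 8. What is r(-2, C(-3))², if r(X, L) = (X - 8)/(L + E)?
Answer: 900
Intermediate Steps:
E = -⅔ (E = 2 - ⅓*8 = 2 - 8/3 = -⅔ ≈ -0.66667)
r(X, L) = (-8 + X)/(-⅔ + L) (r(X, L) = (X - 8)/(L - ⅔) = (-8 + X)/(-⅔ + L))
r(-2, C(-3))² = (3*(-8 - 2)/(-2 + 3*1))² = (3*(-10)/(-2 + 3))² = (3*(-10)/1)² = (3*1*(-10))² = (-30)² = 900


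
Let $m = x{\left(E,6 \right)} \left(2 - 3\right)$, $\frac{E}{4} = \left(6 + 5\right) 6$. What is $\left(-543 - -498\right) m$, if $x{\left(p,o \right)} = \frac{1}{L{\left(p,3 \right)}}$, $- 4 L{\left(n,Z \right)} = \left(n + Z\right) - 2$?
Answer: $- \frac{36}{53} \approx -0.67924$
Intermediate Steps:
$E = 264$ ($E = 4 \left(6 + 5\right) 6 = 4 \cdot 11 \cdot 6 = 4 \cdot 66 = 264$)
$L{\left(n,Z \right)} = \frac{1}{2} - \frac{Z}{4} - \frac{n}{4}$ ($L{\left(n,Z \right)} = - \frac{\left(n + Z\right) - 2}{4} = - \frac{\left(Z + n\right) - 2}{4} = - \frac{-2 + Z + n}{4} = \frac{1}{2} - \frac{Z}{4} - \frac{n}{4}$)
$x{\left(p,o \right)} = \frac{1}{- \frac{1}{4} - \frac{p}{4}}$ ($x{\left(p,o \right)} = \frac{1}{\frac{1}{2} - \frac{3}{4} - \frac{p}{4}} = \frac{1}{- \frac{1}{4} - \frac{p}{4}}$)
$m = \frac{4}{265}$ ($m = - \frac{4}{1 + 264} \left(2 - 3\right) = - \frac{4}{265} \left(-1\right) = \left(-4\right) \frac{1}{265} \left(-1\right) = \left(- \frac{4}{265}\right) \left(-1\right) = \frac{4}{265} \approx 0.015094$)
$\left(-543 - -498\right) m = \left(-543 - -498\right) \frac{4}{265} = \left(-543 + 498\right) \frac{4}{265} = \left(-45\right) \frac{4}{265} = - \frac{36}{53}$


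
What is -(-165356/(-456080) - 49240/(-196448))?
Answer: -107307099/174992195 ≈ -0.61321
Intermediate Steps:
-(-165356/(-456080) - 49240/(-196448)) = -(-165356*(-1/456080) - 49240*(-1/196448)) = -(41339/114020 + 6155/24556) = -1*107307099/174992195 = -107307099/174992195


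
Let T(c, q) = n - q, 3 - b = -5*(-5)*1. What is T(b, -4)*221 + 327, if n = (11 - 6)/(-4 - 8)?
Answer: 13427/12 ≈ 1118.9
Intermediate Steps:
n = -5/12 (n = 5/(-12) = 5*(-1/12) = -5/12 ≈ -0.41667)
b = -22 (b = 3 - (-5*(-5)) = 3 - 25 = -22)
T(c, q) = -5/12 - q
T(b, -4)*221 + 327 = (-5/12 - 1*(-4))*221 + 327 = (-5/12 + 4)*221 + 327 = (43/12)*221 + 327 = 9503/12 + 327 = 13427/12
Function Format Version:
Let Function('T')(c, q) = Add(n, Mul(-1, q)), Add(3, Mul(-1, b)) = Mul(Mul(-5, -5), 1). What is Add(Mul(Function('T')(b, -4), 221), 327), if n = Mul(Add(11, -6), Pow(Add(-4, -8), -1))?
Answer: Rational(13427, 12) ≈ 1118.9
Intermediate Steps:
n = Rational(-5, 12) (n = Mul(5, Pow(-12, -1)) = Mul(5, Rational(-1, 12)) = Rational(-5, 12) ≈ -0.41667)
b = -22 (b = Add(3, Mul(-1, Mul(Mul(-5, -5), 1))) = Add(3, Mul(-1, Mul(25, 1))) = Add(3, Mul(-1, 25)) = Add(3, -25) = -22)
Function('T')(c, q) = Add(Rational(-5, 12), Mul(-1, q))
Add(Mul(Function('T')(b, -4), 221), 327) = Add(Mul(Add(Rational(-5, 12), Mul(-1, -4)), 221), 327) = Add(Mul(Add(Rational(-5, 12), 4), 221), 327) = Add(Mul(Rational(43, 12), 221), 327) = Add(Rational(9503, 12), 327) = Rational(13427, 12)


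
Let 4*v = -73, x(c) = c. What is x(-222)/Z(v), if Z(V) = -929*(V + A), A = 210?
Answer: 888/712543 ≈ 0.0012462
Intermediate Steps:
v = -73/4 (v = (1/4)*(-73) = -73/4 ≈ -18.250)
Z(V) = -195090 - 929*V (Z(V) = -929*(V + 210) = -929*(210 + V) = -195090 - 929*V)
x(-222)/Z(v) = -222/(-195090 - 929*(-73/4)) = -222/(-195090 + 67817/4) = -222/(-712543/4) = -222*(-4/712543) = 888/712543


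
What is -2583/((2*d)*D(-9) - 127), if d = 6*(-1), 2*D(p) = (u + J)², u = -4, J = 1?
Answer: 2583/181 ≈ 14.271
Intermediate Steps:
D(p) = 9/2 (D(p) = (-4 + 1)²/2 = (½)*(-3)² = (½)*9 = 9/2)
d = -6
-2583/((2*d)*D(-9) - 127) = -2583/((2*(-6))*(9/2) - 127) = -2583/(-12*9/2 - 127) = -2583/(-54 - 127) = -2583/(-181) = -2583*(-1/181) = 2583/181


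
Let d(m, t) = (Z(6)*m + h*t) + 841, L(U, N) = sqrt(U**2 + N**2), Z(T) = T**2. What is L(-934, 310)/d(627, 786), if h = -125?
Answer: -2*sqrt(242114)/74837 ≈ -0.013150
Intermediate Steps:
L(U, N) = sqrt(N**2 + U**2)
d(m, t) = 841 - 125*t + 36*m (d(m, t) = (6**2*m - 125*t) + 841 = (36*m - 125*t) + 841 = (-125*t + 36*m) + 841 = 841 - 125*t + 36*m)
L(-934, 310)/d(627, 786) = sqrt(310**2 + (-934)**2)/(841 - 125*786 + 36*627) = sqrt(96100 + 872356)/(841 - 98250 + 22572) = sqrt(968456)/(-74837) = (2*sqrt(242114))*(-1/74837) = -2*sqrt(242114)/74837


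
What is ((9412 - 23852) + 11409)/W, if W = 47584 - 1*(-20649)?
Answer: -3031/68233 ≈ -0.044421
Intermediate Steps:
W = 68233 (W = 47584 + 20649 = 68233)
((9412 - 23852) + 11409)/W = ((9412 - 23852) + 11409)/68233 = (-14440 + 11409)*(1/68233) = -3031*1/68233 = -3031/68233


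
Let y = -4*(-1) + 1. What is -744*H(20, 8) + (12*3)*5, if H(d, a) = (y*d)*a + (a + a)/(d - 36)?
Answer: -594276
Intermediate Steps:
y = 5 (y = 4 + 1 = 5)
H(d, a) = 2*a/(-36 + d) + 5*a*d (H(d, a) = (5*d)*a + (a + a)/(d - 36) = 5*a*d + (2*a)/(-36 + d) = 5*a*d + 2*a/(-36 + d) = 2*a/(-36 + d) + 5*a*d)
-744*H(20, 8) + (12*3)*5 = -5952*(2 - 180*20 + 5*20²)/(-36 + 20) + (12*3)*5 = -5952*(2 - 3600 + 5*400)/(-16) + 36*5 = -5952*(-1)*(2 - 3600 + 2000)/16 + 180 = -5952*(-1)*(-1598)/16 + 180 = -744*799 + 180 = -594456 + 180 = -594276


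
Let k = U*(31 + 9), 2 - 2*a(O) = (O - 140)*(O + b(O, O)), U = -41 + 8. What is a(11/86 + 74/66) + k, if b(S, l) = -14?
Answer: -35496631597/16108488 ≈ -2203.6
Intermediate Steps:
U = -33
a(O) = 1 - (-140 + O)*(-14 + O)/2 (a(O) = 1 - (O - 140)*(O - 14)/2 = 1 - (-140 + O)*(-14 + O)/2)
k = -1320 (k = -33*(31 + 9) = -33*40 = -1320)
a(11/86 + 74/66) + k = (-979 + 77*(11/86 + 74/66) - (11/86 + 74/66)²/2) - 1320 = (-979 + 77*(11*(1/86) + 74*(1/66)) - (11*(1/86) + 74*(1/66))²/2) - 1320 = (-979 + 77*(11/86 + 37/33) - (11/86 + 37/33)²/2) - 1320 = (-979 + 77*(3545/2838) - (3545/2838)²/2) - 1320 = (-979 + 24815/258 - ½*12567025/8054244) - 1320 = (-979 + 24815/258 - 12567025/16108488) - 1320 = -14233427437/16108488 - 1320 = -35496631597/16108488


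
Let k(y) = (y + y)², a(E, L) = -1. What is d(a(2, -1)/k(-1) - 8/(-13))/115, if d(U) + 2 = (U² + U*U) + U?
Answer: -1849/155480 ≈ -0.011892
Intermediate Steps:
k(y) = 4*y² (k(y) = (2*y)² = 4*y²)
d(U) = -2 + U + 2*U² (d(U) = -2 + ((U² + U*U) + U) = -2 + ((U² + U²) + U) = -2 + (2*U² + U) = -2 + (U + 2*U²) = -2 + U + 2*U²)
d(a(2, -1)/k(-1) - 8/(-13))/115 = (-2 + (-1/(4*(-1)²) - 8/(-13)) + 2*(-1/(4*(-1)²) - 8/(-13))²)/115 = (-2 + (-1/(4*1) - 8*(-1/13)) + 2*(-1/(4*1) - 8*(-1/13))²)*(1/115) = (-2 + (-1/4 + 8/13) + 2*(-1/4 + 8/13)²)*(1/115) = (-2 + (-1*¼ + 8/13) + 2*(-1*¼ + 8/13)²)*(1/115) = (-2 + (-¼ + 8/13) + 2*(-¼ + 8/13)²)*(1/115) = (-2 + 19/52 + 2*(19/52)²)*(1/115) = (-2 + 19/52 + 2*(361/2704))*(1/115) = (-2 + 19/52 + 361/1352)*(1/115) = -1849/1352*1/115 = -1849/155480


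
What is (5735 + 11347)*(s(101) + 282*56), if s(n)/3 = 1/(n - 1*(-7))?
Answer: 539518837/2 ≈ 2.6976e+8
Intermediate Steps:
s(n) = 3/(7 + n) (s(n) = 3/(n - 1*(-7)) = 3/(n + 7) = 3/(7 + n))
(5735 + 11347)*(s(101) + 282*56) = (5735 + 11347)*(3/(7 + 101) + 282*56) = 17082*(3/108 + 15792) = 17082*(3*(1/108) + 15792) = 17082*(1/36 + 15792) = 17082*(568513/36) = 539518837/2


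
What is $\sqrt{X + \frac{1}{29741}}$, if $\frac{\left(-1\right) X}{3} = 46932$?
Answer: $\frac{i \sqrt{124537874866735}}{29741} \approx 375.23 i$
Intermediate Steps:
$X = -140796$ ($X = \left(-3\right) 46932 = -140796$)
$\sqrt{X + \frac{1}{29741}} = \sqrt{-140796 + \frac{1}{29741}} = \sqrt{- \frac{4187413835}{29741}} = \frac{i \sqrt{124537874866735}}{29741}$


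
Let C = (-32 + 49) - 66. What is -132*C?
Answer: 6468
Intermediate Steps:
C = -49 (C = 17 - 66 = -49)
-132*C = -132*(-49) = 6468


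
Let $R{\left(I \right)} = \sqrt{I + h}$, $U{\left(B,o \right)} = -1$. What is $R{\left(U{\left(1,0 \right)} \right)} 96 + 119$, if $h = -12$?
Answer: $119 + 96 i \sqrt{13} \approx 119.0 + 346.13 i$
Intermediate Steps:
$R{\left(I \right)} = \sqrt{-12 + I}$ ($R{\left(I \right)} = \sqrt{I - 12} = \sqrt{-12 + I}$)
$R{\left(U{\left(1,0 \right)} \right)} 96 + 119 = \sqrt{-12 - 1} \cdot 96 + 119 = \sqrt{-13} \cdot 96 + 119 = i \sqrt{13} \cdot 96 + 119 = 96 i \sqrt{13} + 119 = 119 + 96 i \sqrt{13}$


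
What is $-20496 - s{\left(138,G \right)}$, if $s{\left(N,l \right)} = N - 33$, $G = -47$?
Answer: $-20601$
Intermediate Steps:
$s{\left(N,l \right)} = -33 + N$
$-20496 - s{\left(138,G \right)} = -20496 - \left(-33 + 138\right) = -20496 - 105 = -20601$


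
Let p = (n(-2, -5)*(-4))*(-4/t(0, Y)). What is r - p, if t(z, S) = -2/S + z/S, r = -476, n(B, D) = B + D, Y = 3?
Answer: -644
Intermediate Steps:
p = 168 (p = ((-2 - 5)*(-4))*(-4*3/(-2 + 0)) = (-7*(-4))*(-4/((⅓)*(-2))) = 28*(-4/(-⅔)) = 28*(-4*(-3/2)) = 28*6 = 168)
r - p = -476 - 1*168 = -476 - 168 = -644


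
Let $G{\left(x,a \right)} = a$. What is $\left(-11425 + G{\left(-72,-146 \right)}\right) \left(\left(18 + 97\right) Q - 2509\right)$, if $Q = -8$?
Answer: $39676959$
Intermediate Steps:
$\left(-11425 + G{\left(-72,-146 \right)}\right) \left(\left(18 + 97\right) Q - 2509\right) = \left(-11425 - 146\right) \left(\left(18 + 97\right) \left(-8\right) - 2509\right) = - 11571 \left(115 \left(-8\right) - 2509\right) = - 11571 \left(-920 - 2509\right) = \left(-11571\right) \left(-3429\right) = 39676959$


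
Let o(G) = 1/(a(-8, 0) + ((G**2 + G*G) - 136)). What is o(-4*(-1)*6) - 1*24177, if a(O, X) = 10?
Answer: -24805601/1026 ≈ -24177.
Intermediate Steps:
o(G) = 1/(-126 + 2*G**2) (o(G) = 1/(10 + ((G**2 + G*G) - 136)) = 1/(10 + ((G**2 + G**2) - 136)) = 1/(10 + (2*G**2 - 136)) = 1/(10 + (-136 + 2*G**2)) = 1/(-126 + 2*G**2))
o(-4*(-1)*6) - 1*24177 = 1/(2*(-63 + (-4*(-1)*6)**2)) - 1*24177 = 1/(2*(-63 + (4*6)**2)) - 24177 = 1/(2*(-63 + 24**2)) - 24177 = 1/(2*(-63 + 576)) - 24177 = (1/2)/513 - 24177 = (1/2)*(1/513) - 24177 = 1/1026 - 24177 = -24805601/1026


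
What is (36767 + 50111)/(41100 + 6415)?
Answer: 86878/47515 ≈ 1.8284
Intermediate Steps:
(36767 + 50111)/(41100 + 6415) = 86878/47515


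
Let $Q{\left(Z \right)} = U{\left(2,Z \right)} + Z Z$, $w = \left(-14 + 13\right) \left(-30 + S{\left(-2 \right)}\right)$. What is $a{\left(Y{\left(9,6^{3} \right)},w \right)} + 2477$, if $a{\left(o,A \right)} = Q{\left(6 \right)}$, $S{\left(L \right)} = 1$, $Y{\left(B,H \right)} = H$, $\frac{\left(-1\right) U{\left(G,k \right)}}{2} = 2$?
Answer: $2509$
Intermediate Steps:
$U{\left(G,k \right)} = -4$ ($U{\left(G,k \right)} = \left(-2\right) 2 = -4$)
$w = 29$ ($w = \left(-14 + 13\right) \left(-30 + 1\right) = \left(-1\right) \left(-29\right) = 29$)
$Q{\left(Z \right)} = -4 + Z^{2}$ ($Q{\left(Z \right)} = -4 + Z Z = -4 + Z^{2}$)
$a{\left(o,A \right)} = 32$ ($a{\left(o,A \right)} = -4 + 6^{2} = -4 + 36 = 32$)
$a{\left(Y{\left(9,6^{3} \right)},w \right)} + 2477 = 32 + 2477 = 2509$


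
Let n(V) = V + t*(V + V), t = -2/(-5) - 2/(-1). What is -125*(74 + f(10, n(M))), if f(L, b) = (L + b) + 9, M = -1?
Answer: -10900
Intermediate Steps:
t = 12/5 (t = -2*(-1/5) - 2*(-1) = 2/5 + 2 = 12/5 ≈ 2.4000)
n(V) = 29*V/5 (n(V) = V + 12*(V + V)/5 = V + 12*(2*V)/5 = V + 24*V/5 = 29*V/5)
f(L, b) = 9 + L + b
-125*(74 + f(10, n(M))) = -125*(74 + (9 + 10 + (29/5)*(-1))) = -125*(74 + (9 + 10 - 29/5)) = -125*(74 + 66/5) = -125*436/5 = -10900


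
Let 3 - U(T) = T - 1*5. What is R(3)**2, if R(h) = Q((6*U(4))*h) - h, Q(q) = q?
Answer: 4761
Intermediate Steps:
U(T) = 8 - T (U(T) = 3 - (T - 1*5) = 3 - (T - 5) = 3 - (-5 + T) = 3 + (5 - T) = 8 - T)
R(h) = 23*h (R(h) = (6*(8 - 1*4))*h - h = (6*(8 - 4))*h - h = (6*4)*h - h = 24*h - h = 23*h)
R(3)**2 = (23*3)**2 = 69**2 = 4761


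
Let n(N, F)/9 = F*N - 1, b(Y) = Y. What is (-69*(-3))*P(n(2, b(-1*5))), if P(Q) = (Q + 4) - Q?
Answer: 828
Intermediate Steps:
n(N, F) = -9 + 9*F*N (n(N, F) = 9*(F*N - 1) = 9*(-1 + F*N) = -9 + 9*F*N)
P(Q) = 4 (P(Q) = (4 + Q) - Q = 4)
(-69*(-3))*P(n(2, b(-1*5))) = -69*(-3)*4 = 207*4 = 828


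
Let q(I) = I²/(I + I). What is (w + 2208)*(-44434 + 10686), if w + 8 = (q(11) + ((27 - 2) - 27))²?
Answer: -74659013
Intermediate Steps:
q(I) = I/2 (q(I) = I²/((2*I)) = (1/(2*I))*I² = I/2)
w = 17/4 (w = -8 + ((½)*11 + ((27 - 2) - 27))² = -8 + (11/2 + (25 - 27))² = -8 + (11/2 - 2)² = -8 + (7/2)² = -8 + 49/4 = 17/4 ≈ 4.2500)
(w + 2208)*(-44434 + 10686) = (17/4 + 2208)*(-44434 + 10686) = (8849/4)*(-33748) = -74659013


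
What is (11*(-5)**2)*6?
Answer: 1650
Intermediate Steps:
(11*(-5)**2)*6 = (11*25)*6 = 275*6 = 1650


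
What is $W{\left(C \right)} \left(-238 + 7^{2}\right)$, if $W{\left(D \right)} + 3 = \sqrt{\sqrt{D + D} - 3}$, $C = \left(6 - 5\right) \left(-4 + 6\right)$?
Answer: $567 - 189 i \approx 567.0 - 189.0 i$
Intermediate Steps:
$C = 2$ ($C = 1 \cdot 2 = 2$)
$W{\left(D \right)} = -3 + \sqrt{-3 + \sqrt{2} \sqrt{D}}$ ($W{\left(D \right)} = -3 + \sqrt{\sqrt{D + D} - 3} = -3 + \sqrt{\sqrt{2 D} - 3} = -3 + \sqrt{\sqrt{2} \sqrt{D} - 3} = -3 + \sqrt{-3 + \sqrt{2} \sqrt{D}}$)
$W{\left(C \right)} \left(-238 + 7^{2}\right) = \left(-3 + \sqrt{-3 + \sqrt{2} \sqrt{2}}\right) \left(-238 + 7^{2}\right) = \left(-3 + \sqrt{-3 + 2}\right) \left(-238 + 49\right) = \left(-3 + \sqrt{-1}\right) \left(-189\right) = \left(-3 + i\right) \left(-189\right) = 567 - 189 i$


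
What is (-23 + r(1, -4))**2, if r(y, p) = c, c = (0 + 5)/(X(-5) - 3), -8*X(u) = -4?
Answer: 625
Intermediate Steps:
X(u) = 1/2 (X(u) = -1/8*(-4) = 1/2)
c = -2 (c = (0 + 5)/(1/2 - 3) = 5/(-5/2) = 5*(-2/5) = -2)
r(y, p) = -2
(-23 + r(1, -4))**2 = (-23 - 2)**2 = (-25)**2 = 625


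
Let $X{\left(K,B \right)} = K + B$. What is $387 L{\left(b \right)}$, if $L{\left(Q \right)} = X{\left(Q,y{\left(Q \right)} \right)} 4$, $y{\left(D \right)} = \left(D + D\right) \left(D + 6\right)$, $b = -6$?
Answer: $-9288$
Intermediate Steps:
$y{\left(D \right)} = 2 D \left(6 + D\right)$
$X{\left(K,B \right)} = B + K$
$L{\left(Q \right)} = 4 Q + 8 Q \left(6 + Q\right)$ ($L{\left(Q \right)} = \left(2 Q \left(6 + Q\right) + Q\right) 4 = \left(Q + 2 Q \left(6 + Q\right)\right) 4 = 4 Q + 8 Q \left(6 + Q\right)$)
$387 L{\left(b \right)} = 387 \cdot 4 \left(-6\right) \left(13 + 2 \left(-6\right)\right) = 387 \cdot 4 \left(-6\right) \left(13 - 12\right) = 387 \cdot 4 \left(-6\right) 1 = 387 \left(-24\right) = -9288$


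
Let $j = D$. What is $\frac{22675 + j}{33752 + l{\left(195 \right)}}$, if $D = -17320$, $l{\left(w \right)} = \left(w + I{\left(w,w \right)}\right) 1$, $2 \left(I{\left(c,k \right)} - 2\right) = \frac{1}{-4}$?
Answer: $\frac{42840}{271591} \approx 0.15774$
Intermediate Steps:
$I{\left(c,k \right)} = \frac{15}{8}$ ($I{\left(c,k \right)} = 2 + \frac{1}{2 \left(-4\right)} = 2 + \frac{1}{2} \left(- \frac{1}{4}\right) = 2 - \frac{1}{8} = \frac{15}{8}$)
$l{\left(w \right)} = \frac{15}{8} + w$ ($l{\left(w \right)} = \left(w + \frac{15}{8}\right) 1 = \left(\frac{15}{8} + w\right) 1 = \frac{15}{8} + w$)
$j = -17320$
$\frac{22675 + j}{33752 + l{\left(195 \right)}} = \frac{22675 - 17320}{33752 + \left(\frac{15}{8} + 195\right)} = \frac{5355}{33752 + \frac{1575}{8}} = \frac{5355}{\frac{271591}{8}} = 5355 \cdot \frac{8}{271591} = \frac{42840}{271591}$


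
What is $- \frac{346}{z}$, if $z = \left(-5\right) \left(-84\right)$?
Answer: $- \frac{173}{210} \approx -0.82381$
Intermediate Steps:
$z = 420$
$- \frac{346}{z} = - \frac{346}{420} = \left(-346\right) \frac{1}{420} = - \frac{173}{210}$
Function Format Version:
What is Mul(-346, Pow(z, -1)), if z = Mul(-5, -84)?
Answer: Rational(-173, 210) ≈ -0.82381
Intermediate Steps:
z = 420
Mul(-346, Pow(z, -1)) = Mul(-346, Pow(420, -1)) = Mul(-346, Rational(1, 420)) = Rational(-173, 210)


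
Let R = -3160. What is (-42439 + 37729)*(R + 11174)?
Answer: -37745940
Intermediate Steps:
(-42439 + 37729)*(R + 11174) = (-42439 + 37729)*(-3160 + 11174) = -4710*8014 = -37745940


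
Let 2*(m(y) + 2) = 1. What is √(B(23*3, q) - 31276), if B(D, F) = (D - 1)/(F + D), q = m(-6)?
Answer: 2*I*√15832965/45 ≈ 176.85*I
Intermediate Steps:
m(y) = -3/2 (m(y) = -2 + (½)*1 = -2 + ½ = -3/2)
q = -3/2 ≈ -1.5000
B(D, F) = (-1 + D)/(D + F)
√(B(23*3, q) - 31276) = √((-1 + 23*3)/(23*3 - 3/2) - 31276) = √((-1 + 69)/(69 - 3/2) - 31276) = √(68/(135/2) - 31276) = √((2/135)*68 - 31276) = √(136/135 - 31276) = √(-4222124/135) = 2*I*√15832965/45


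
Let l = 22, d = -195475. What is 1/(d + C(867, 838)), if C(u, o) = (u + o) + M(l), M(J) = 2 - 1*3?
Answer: -1/193771 ≈ -5.1607e-6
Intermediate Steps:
M(J) = -1 (M(J) = 2 - 3 = -1)
C(u, o) = -1 + o + u (C(u, o) = (u + o) - 1 = (o + u) - 1 = -1 + o + u)
1/(d + C(867, 838)) = 1/(-195475 + (-1 + 838 + 867)) = 1/(-195475 + 1704) = 1/(-193771) = -1/193771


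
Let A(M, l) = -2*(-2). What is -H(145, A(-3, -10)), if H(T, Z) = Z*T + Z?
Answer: -584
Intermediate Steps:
A(M, l) = 4
H(T, Z) = Z + T*Z (H(T, Z) = T*Z + Z = Z + T*Z)
-H(145, A(-3, -10)) = -4*(1 + 145) = -4*146 = -1*584 = -584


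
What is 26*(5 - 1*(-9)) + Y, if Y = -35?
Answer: 329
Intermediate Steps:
26*(5 - 1*(-9)) + Y = 26*(5 - 1*(-9)) - 35 = 26*(5 + 9) - 35 = 26*14 - 35 = 364 - 35 = 329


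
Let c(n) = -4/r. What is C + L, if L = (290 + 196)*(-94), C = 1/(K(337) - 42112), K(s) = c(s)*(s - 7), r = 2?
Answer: -1953996049/42772 ≈ -45684.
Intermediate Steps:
c(n) = -2 (c(n) = -4/2 = -4*1/2 = -2)
K(s) = 14 - 2*s (K(s) = -2*(s - 7) = -2*(-7 + s) = 14 - 2*s)
C = -1/42772 (C = 1/((14 - 2*337) - 42112) = 1/((14 - 674) - 42112) = 1/(-660 - 42112) = 1/(-42772) = -1/42772 ≈ -2.3380e-5)
L = -45684 (L = 486*(-94) = -45684)
C + L = -1/42772 - 45684 = -1953996049/42772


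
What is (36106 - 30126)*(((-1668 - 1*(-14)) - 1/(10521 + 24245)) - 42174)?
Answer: -4555935504510/17383 ≈ -2.6209e+8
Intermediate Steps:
(36106 - 30126)*(((-1668 - 1*(-14)) - 1/(10521 + 24245)) - 42174) = 5980*(((-1668 + 14) - 1/34766) - 42174) = 5980*((-1654 - 1*1/34766) - 42174) = 5980*((-1654 - 1/34766) - 42174) = 5980*(-57502965/34766 - 42174) = 5980*(-1523724249/34766) = -4555935504510/17383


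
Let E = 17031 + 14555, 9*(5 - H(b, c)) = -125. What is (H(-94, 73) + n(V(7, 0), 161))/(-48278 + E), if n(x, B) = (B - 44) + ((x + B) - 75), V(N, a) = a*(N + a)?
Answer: -1997/150228 ≈ -0.013293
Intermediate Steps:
H(b, c) = 170/9 (H(b, c) = 5 - ⅑*(-125) = 5 + 125/9 = 170/9)
E = 31586
n(x, B) = -119 + x + 2*B (n(x, B) = (-44 + B) + ((B + x) - 75) = (-44 + B) + (-75 + B + x) = -119 + x + 2*B)
(H(-94, 73) + n(V(7, 0), 161))/(-48278 + E) = (170/9 + (-119 + 0*(7 + 0) + 2*161))/(-48278 + 31586) = (170/9 + (-119 + 0*7 + 322))/(-16692) = (170/9 + (-119 + 0 + 322))*(-1/16692) = (170/9 + 203)*(-1/16692) = (1997/9)*(-1/16692) = -1997/150228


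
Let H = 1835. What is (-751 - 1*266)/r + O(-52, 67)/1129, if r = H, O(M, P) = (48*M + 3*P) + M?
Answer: -5454938/2071715 ≈ -2.6331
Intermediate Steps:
O(M, P) = 3*P + 49*M (O(M, P) = (3*P + 48*M) + M = 3*P + 49*M)
r = 1835
(-751 - 1*266)/r + O(-52, 67)/1129 = (-751 - 1*266)/1835 + (3*67 + 49*(-52))/1129 = (-751 - 266)*(1/1835) + (201 - 2548)*(1/1129) = -1017*1/1835 - 2347*1/1129 = -1017/1835 - 2347/1129 = -5454938/2071715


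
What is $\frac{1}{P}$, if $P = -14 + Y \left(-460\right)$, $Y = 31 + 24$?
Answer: $- \frac{1}{25314} \approx -3.9504 \cdot 10^{-5}$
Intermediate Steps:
$Y = 55$
$P = -25314$ ($P = -14 + 55 \left(-460\right) = -14 - 25300 = -25314$)
$\frac{1}{P} = \frac{1}{-25314} = - \frac{1}{25314}$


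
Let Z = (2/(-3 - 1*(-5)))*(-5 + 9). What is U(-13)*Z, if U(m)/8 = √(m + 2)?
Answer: 32*I*√11 ≈ 106.13*I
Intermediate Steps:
U(m) = 8*√(2 + m) (U(m) = 8*√(m + 2) = 8*√(2 + m))
Z = 4 (Z = (2/(-3 + 5))*4 = (2/2)*4 = (2*(½))*4 = 1*4 = 4)
U(-13)*Z = (8*√(2 - 13))*4 = (8*√(-11))*4 = (8*(I*√11))*4 = (8*I*√11)*4 = 32*I*√11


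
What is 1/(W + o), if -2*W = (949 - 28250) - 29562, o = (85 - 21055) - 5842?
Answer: 2/3239 ≈ 0.00061747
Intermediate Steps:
o = -26812 (o = -20970 - 5842 = -26812)
W = 56863/2 (W = -((949 - 28250) - 29562)/2 = -(-27301 - 29562)/2 = -1/2*(-56863) = 56863/2 ≈ 28432.)
1/(W + o) = 1/(56863/2 - 26812) = 1/(3239/2) = 2/3239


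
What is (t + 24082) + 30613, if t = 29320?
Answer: 84015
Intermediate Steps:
(t + 24082) + 30613 = (29320 + 24082) + 30613 = 53402 + 30613 = 84015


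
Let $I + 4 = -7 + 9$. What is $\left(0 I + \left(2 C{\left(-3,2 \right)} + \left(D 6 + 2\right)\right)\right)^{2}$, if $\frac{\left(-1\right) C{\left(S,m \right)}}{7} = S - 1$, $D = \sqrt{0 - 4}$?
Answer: $3220 + 1392 i \approx 3220.0 + 1392.0 i$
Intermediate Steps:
$D = 2 i$ ($D = \sqrt{-4} = 2 i \approx 2.0 i$)
$C{\left(S,m \right)} = 7 - 7 S$ ($C{\left(S,m \right)} = - 7 \left(S - 1\right) = - 7 \left(-1 + S\right) = 7 - 7 S$)
$I = -2$ ($I = -4 + \left(-7 + 9\right) = -4 + 2 = -2$)
$\left(0 I + \left(2 C{\left(-3,2 \right)} + \left(D 6 + 2\right)\right)\right)^{2} = \left(0 \left(-2\right) + \left(2 \left(7 - -21\right) + \left(2 i 6 + 2\right)\right)\right)^{2} = \left(0 + \left(2 \left(7 + 21\right) + \left(12 i + 2\right)\right)\right)^{2} = \left(0 + \left(2 \cdot 28 + \left(2 + 12 i\right)\right)\right)^{2} = \left(0 + \left(56 + \left(2 + 12 i\right)\right)\right)^{2} = \left(0 + \left(58 + 12 i\right)\right)^{2} = \left(58 + 12 i\right)^{2}$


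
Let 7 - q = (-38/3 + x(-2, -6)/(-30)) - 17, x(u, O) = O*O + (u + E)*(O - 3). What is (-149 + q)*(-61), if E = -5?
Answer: 199531/30 ≈ 6651.0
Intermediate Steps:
x(u, O) = O**2 + (-5 + u)*(-3 + O) (x(u, O) = O*O + (u - 5)*(O - 3) = O**2 + (-5 + u)*(-3 + O))
q = 1199/30 (q = 7 - ((-38/3 + (15 + (-6)**2 - 5*(-6) - 3*(-2) - 6*(-2))/(-30)) - 17) = 7 - ((-38*1/3 + (15 + 36 + 30 + 6 + 12)*(-1/30)) - 17) = 7 - ((-38/3 + 99*(-1/30)) - 17) = 7 - ((-38/3 - 33/10) - 17) = 7 - (-479/30 - 17) = 7 - 1*(-989/30) = 7 + 989/30 = 1199/30 ≈ 39.967)
(-149 + q)*(-61) = (-149 + 1199/30)*(-61) = -3271/30*(-61) = 199531/30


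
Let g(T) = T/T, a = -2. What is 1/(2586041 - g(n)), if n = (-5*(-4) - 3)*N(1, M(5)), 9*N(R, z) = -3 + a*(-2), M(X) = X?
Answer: 1/2586040 ≈ 3.8669e-7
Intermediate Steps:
N(R, z) = 1/9 (N(R, z) = (-3 - 2*(-2))/9 = (-3 + 4)/9 = (1/9)*1 = 1/9)
n = 17/9 (n = (-5*(-4) - 3)*(1/9) = (20 - 3)*(1/9) = 17*(1/9) = 17/9 ≈ 1.8889)
g(T) = 1
1/(2586041 - g(n)) = 1/(2586041 - 1*1) = 1/(2586041 - 1) = 1/2586040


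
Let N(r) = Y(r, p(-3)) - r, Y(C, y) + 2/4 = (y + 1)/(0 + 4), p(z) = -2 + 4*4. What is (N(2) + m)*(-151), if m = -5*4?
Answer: 11325/4 ≈ 2831.3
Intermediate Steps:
p(z) = 14 (p(z) = -2 + 16 = 14)
Y(C, y) = -¼ + y/4 (Y(C, y) = -½ + (y + 1)/(0 + 4) = -½ + (1 + y)/4 = -½ + (1 + y)*(¼) = -½ + (¼ + y/4) = -¼ + y/4)
N(r) = 13/4 - r (N(r) = (-¼ + (¼)*14) - r = (-¼ + 7/2) - r = 13/4 - r)
m = -20
(N(2) + m)*(-151) = ((13/4 - 1*2) - 20)*(-151) = ((13/4 - 2) - 20)*(-151) = (5/4 - 20)*(-151) = -75/4*(-151) = 11325/4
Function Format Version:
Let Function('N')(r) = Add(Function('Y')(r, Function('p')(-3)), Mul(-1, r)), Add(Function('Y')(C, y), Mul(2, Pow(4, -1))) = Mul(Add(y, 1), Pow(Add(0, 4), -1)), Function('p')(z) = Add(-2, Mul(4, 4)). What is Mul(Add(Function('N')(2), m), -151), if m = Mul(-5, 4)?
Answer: Rational(11325, 4) ≈ 2831.3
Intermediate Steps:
Function('p')(z) = 14 (Function('p')(z) = Add(-2, 16) = 14)
Function('Y')(C, y) = Add(Rational(-1, 4), Mul(Rational(1, 4), y)) (Function('Y')(C, y) = Add(Rational(-1, 2), Mul(Add(y, 1), Pow(Add(0, 4), -1))) = Add(Rational(-1, 2), Mul(Add(1, y), Pow(4, -1))) = Add(Rational(-1, 2), Mul(Add(1, y), Rational(1, 4))) = Add(Rational(-1, 2), Add(Rational(1, 4), Mul(Rational(1, 4), y))) = Add(Rational(-1, 4), Mul(Rational(1, 4), y)))
Function('N')(r) = Add(Rational(13, 4), Mul(-1, r)) (Function('N')(r) = Add(Add(Rational(-1, 4), Mul(Rational(1, 4), 14)), Mul(-1, r)) = Add(Add(Rational(-1, 4), Rational(7, 2)), Mul(-1, r)) = Add(Rational(13, 4), Mul(-1, r)))
m = -20
Mul(Add(Function('N')(2), m), -151) = Mul(Add(Add(Rational(13, 4), Mul(-1, 2)), -20), -151) = Mul(Add(Add(Rational(13, 4), -2), -20), -151) = Mul(Add(Rational(5, 4), -20), -151) = Mul(Rational(-75, 4), -151) = Rational(11325, 4)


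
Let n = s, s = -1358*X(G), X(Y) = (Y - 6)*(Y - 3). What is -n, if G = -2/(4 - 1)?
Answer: 298760/9 ≈ 33196.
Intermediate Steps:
G = -⅔ (G = -2/3 = (⅓)*(-2) = -⅔ ≈ -0.66667)
X(Y) = (-6 + Y)*(-3 + Y)
s = -298760/9 (s = -1358*(18 + (-⅔)² - 9*(-⅔)) = -1358*(18 + 4/9 + 6) = -1358*220/9 = -298760/9 ≈ -33196.)
n = -298760/9 ≈ -33196.
-n = -1*(-298760/9) = 298760/9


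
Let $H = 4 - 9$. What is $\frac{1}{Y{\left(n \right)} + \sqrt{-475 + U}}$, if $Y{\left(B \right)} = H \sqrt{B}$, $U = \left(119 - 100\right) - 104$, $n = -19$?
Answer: $\frac{i}{- 4 \sqrt{35} + 5 \sqrt{19}} \approx - 0.53481 i$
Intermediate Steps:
$H = -5$ ($H = 4 - 9 = -5$)
$U = -85$ ($U = 19 - 104 = -85$)
$Y{\left(B \right)} = - 5 \sqrt{B}$
$\frac{1}{Y{\left(n \right)} + \sqrt{-475 + U}} = \frac{1}{- 5 \sqrt{-19} + \sqrt{-475 - 85}} = \frac{1}{- 5 i \sqrt{19} + \sqrt{-560}} = \frac{1}{- 5 i \sqrt{19} + 4 i \sqrt{35}}$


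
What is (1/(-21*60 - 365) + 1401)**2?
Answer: 5183016837376/2640625 ≈ 1.9628e+6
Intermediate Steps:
(1/(-21*60 - 365) + 1401)**2 = (1/(-1260 - 365) + 1401)**2 = (1/(-1625) + 1401)**2 = (-1/1625 + 1401)**2 = (2276624/1625)**2 = 5183016837376/2640625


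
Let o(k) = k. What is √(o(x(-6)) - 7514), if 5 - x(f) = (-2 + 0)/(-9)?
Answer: I*√67583/3 ≈ 86.656*I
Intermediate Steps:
x(f) = 43/9 (x(f) = 5 - (-2 + 0)/(-9) = 5 - (-2)*(-1)/9 = 5 - 1*2/9 = 5 - 2/9 = 43/9)
√(o(x(-6)) - 7514) = √(43/9 - 7514) = √(-67583/9) = I*√67583/3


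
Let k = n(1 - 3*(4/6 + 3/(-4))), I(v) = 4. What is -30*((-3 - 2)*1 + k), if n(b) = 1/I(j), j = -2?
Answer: 285/2 ≈ 142.50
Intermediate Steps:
n(b) = ¼ (n(b) = 1/4 = ¼)
k = ¼ ≈ 0.25000
-30*((-3 - 2)*1 + k) = -30*((-3 - 2)*1 + ¼) = -30*(-5*1 + ¼) = -30*(-5 + ¼) = -30*(-19/4) = 285/2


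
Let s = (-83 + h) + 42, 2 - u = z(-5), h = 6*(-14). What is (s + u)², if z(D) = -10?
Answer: 12769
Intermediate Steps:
h = -84
u = 12 (u = 2 - 1*(-10) = 2 + 10 = 12)
s = -125 (s = (-83 - 84) + 42 = -167 + 42 = -125)
(s + u)² = (-125 + 12)² = (-113)² = 12769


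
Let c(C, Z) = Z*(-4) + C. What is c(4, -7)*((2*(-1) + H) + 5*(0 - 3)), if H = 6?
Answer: -352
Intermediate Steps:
c(C, Z) = C - 4*Z (c(C, Z) = -4*Z + C = C - 4*Z)
c(4, -7)*((2*(-1) + H) + 5*(0 - 3)) = (4 - 4*(-7))*((2*(-1) + 6) + 5*(0 - 3)) = (4 + 28)*((-2 + 6) + 5*(-3)) = 32*(4 - 15) = 32*(-11) = -352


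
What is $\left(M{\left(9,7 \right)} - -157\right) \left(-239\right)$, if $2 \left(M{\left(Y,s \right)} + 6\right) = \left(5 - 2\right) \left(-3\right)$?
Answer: $- \frac{70027}{2} \approx -35014.0$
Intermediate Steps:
$M{\left(Y,s \right)} = - \frac{21}{2}$ ($M{\left(Y,s \right)} = -6 + \frac{\left(5 - 2\right) \left(-3\right)}{2} = -6 + \frac{3 \left(-3\right)}{2} = -6 + \frac{1}{2} \left(-9\right) = -6 - \frac{9}{2} = - \frac{21}{2}$)
$\left(M{\left(9,7 \right)} - -157\right) \left(-239\right) = \left(- \frac{21}{2} - -157\right) \left(-239\right) = \left(- \frac{21}{2} + 157\right) \left(-239\right) = \frac{293}{2} \left(-239\right) = - \frac{70027}{2}$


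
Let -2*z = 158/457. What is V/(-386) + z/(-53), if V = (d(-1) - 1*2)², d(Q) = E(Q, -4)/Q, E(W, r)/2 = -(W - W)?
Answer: -33195/4674653 ≈ -0.0071011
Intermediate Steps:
E(W, r) = 0 (E(W, r) = 2*(-(W - W)) = 2*(-1*0) = 2*0 = 0)
z = -79/457 ≈ -0.17287
d(Q) = 0 (d(Q) = 0/Q = 0)
V = 4 (V = (0 - 1*2)² = (0 - 2)² = (-2)² = 4)
V/(-386) + z/(-53) = 4/(-386) - 79/457/(-53) = 4*(-1/386) - 79/457*(-1/53) = -2/193 + 79/24221 = -33195/4674653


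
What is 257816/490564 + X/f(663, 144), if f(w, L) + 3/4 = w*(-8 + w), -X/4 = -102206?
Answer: 312514608614/213034407537 ≈ 1.4670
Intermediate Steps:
X = 408824 (X = -4*(-102206) = 408824)
f(w, L) = -3/4 + w*(-8 + w)
257816/490564 + X/f(663, 144) = 257816/490564 + 408824/(-3/4 + 663**2 - 8*663) = 257816*(1/490564) + 408824/(-3/4 + 439569 - 5304) = 64454/122641 + 408824/(1737057/4) = 64454/122641 + 408824*(4/1737057) = 64454/122641 + 1635296/1737057 = 312514608614/213034407537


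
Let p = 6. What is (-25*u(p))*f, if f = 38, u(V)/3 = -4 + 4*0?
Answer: 11400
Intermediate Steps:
u(V) = -12 (u(V) = 3*(-4 + 4*0) = 3*(-4 + 0) = 3*(-4) = -12)
(-25*u(p))*f = -25*(-12)*38 = 300*38 = 11400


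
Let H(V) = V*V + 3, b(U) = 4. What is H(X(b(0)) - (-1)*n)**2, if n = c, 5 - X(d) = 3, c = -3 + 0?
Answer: 16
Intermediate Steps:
c = -3
X(d) = 2 (X(d) = 5 - 1*3 = 5 - 3 = 2)
n = -3
H(V) = 3 + V**2 (H(V) = V**2 + 3 = 3 + V**2)
H(X(b(0)) - (-1)*n)**2 = (3 + (2 - (-1)*(-3))**2)**2 = (3 + (2 - 1*3)**2)**2 = (3 + (2 - 3)**2)**2 = (3 + (-1)**2)**2 = (3 + 1)**2 = 4**2 = 16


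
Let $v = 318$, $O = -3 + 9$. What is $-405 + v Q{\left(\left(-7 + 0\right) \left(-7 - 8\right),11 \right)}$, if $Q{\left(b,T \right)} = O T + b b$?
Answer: $3526533$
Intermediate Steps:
$O = 6$
$Q{\left(b,T \right)} = b^{2} + 6 T$ ($Q{\left(b,T \right)} = 6 T + b b = 6 T + b^{2} = b^{2} + 6 T$)
$-405 + v Q{\left(\left(-7 + 0\right) \left(-7 - 8\right),11 \right)} = -405 + 318 \left(\left(\left(-7 + 0\right) \left(-7 - 8\right)\right)^{2} + 6 \cdot 11\right) = -405 + 318 \left(\left(\left(-7\right) \left(-15\right)\right)^{2} + 66\right) = -405 + 318 \left(105^{2} + 66\right) = -405 + 318 \left(11025 + 66\right) = -405 + 318 \cdot 11091 = -405 + 3526938 = 3526533$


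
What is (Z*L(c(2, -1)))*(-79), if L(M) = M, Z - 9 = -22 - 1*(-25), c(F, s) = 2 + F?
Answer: -3792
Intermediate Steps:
Z = 12 (Z = 9 + (-22 - 1*(-25)) = 9 + (-22 + 25) = 9 + 3 = 12)
(Z*L(c(2, -1)))*(-79) = (12*(2 + 2))*(-79) = (12*4)*(-79) = 48*(-79) = -3792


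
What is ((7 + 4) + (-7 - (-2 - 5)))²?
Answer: 121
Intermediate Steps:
((7 + 4) + (-7 - (-2 - 5)))² = (11 + (-7 - 1*(-7)))² = (11 + (-7 + 7))² = (11 + 0)² = 11² = 121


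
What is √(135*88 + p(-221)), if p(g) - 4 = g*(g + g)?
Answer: 3*√12174 ≈ 331.01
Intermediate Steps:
p(g) = 4 + 2*g² (p(g) = 4 + g*(g + g) = 4 + g*(2*g) = 4 + 2*g²)
√(135*88 + p(-221)) = √(135*88 + (4 + 2*(-221)²)) = √(11880 + (4 + 2*48841)) = √(11880 + (4 + 97682)) = √(11880 + 97686) = √109566 = 3*√12174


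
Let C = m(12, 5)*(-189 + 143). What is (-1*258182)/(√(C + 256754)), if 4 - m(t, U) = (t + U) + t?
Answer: -129091*√199/3582 ≈ -508.39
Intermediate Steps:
m(t, U) = 4 - U - 2*t (m(t, U) = 4 - ((t + U) + t) = 4 - ((U + t) + t) = 4 - (U + 2*t) = 4 + (-U - 2*t) = 4 - U - 2*t)
C = 1150 (C = (4 - 1*5 - 2*12)*(-189 + 143) = (4 - 5 - 24)*(-46) = -25*(-46) = 1150)
(-1*258182)/(√(C + 256754)) = (-1*258182)/(√(1150 + 256754)) = -258182*√199/7164 = -129091*√199/3582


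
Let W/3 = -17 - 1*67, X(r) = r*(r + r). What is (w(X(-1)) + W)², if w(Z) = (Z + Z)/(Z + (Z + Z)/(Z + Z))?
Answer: 565504/9 ≈ 62834.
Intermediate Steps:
X(r) = 2*r² (X(r) = r*(2*r) = 2*r²)
w(Z) = 2*Z/(1 + Z) (w(Z) = (2*Z)/(Z + (2*Z)/((2*Z))) = (2*Z)/(Z + (2*Z)*(1/(2*Z))) = (2*Z)/(Z + 1) = (2*Z)/(1 + Z) = 2*Z/(1 + Z))
W = -252 (W = 3*(-17 - 1*67) = 3*(-17 - 67) = 3*(-84) = -252)
(w(X(-1)) + W)² = (2*(2*(-1)²)/(1 + 2*(-1)²) - 252)² = (2*(2*1)/(1 + 2*1) - 252)² = (2*2/(1 + 2) - 252)² = (2*2/3 - 252)² = (2*2*(⅓) - 252)² = (4/3 - 252)² = (-752/3)² = 565504/9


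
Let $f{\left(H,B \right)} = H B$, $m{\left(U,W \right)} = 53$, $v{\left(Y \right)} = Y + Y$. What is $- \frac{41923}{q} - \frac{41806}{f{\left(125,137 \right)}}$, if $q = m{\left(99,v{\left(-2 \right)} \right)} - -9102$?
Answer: $- \frac{220133061}{31355875} \approx -7.0205$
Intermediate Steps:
$v{\left(Y \right)} = 2 Y$
$q = 9155$ ($q = 53 - -9102 = 53 + 9102 = 9155$)
$f{\left(H,B \right)} = B H$
$- \frac{41923}{q} - \frac{41806}{f{\left(125,137 \right)}} = - \frac{41923}{9155} - \frac{41806}{137 \cdot 125} = \left(-41923\right) \frac{1}{9155} - \frac{41806}{17125} = - \frac{41923}{9155} - \frac{41806}{17125} = - \frac{220133061}{31355875}$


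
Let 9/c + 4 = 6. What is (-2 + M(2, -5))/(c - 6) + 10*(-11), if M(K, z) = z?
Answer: -316/3 ≈ -105.33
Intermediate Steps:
c = 9/2 (c = 9/(-4 + 6) = 9/2 ≈ 4.5000)
(-2 + M(2, -5))/(c - 6) + 10*(-11) = (-2 - 5)/(9/2 - 6) + 10*(-11) = -7/(-3/2) - 110 = -7*(-⅔) - 110 = 14/3 - 110 = -316/3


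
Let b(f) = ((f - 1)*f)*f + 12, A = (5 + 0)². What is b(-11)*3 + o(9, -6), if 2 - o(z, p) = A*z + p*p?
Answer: -4579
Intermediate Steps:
A = 25 (A = 5² = 25)
o(z, p) = 2 - p² - 25*z (o(z, p) = 2 - (25*z + p*p) = 2 - (25*z + p²) = 2 - (p² + 25*z) = 2 + (-p² - 25*z) = 2 - p² - 25*z)
b(f) = 12 + f²*(-1 + f) (b(f) = ((-1 + f)*f)*f + 12 = (f*(-1 + f))*f + 12 = f²*(-1 + f) + 12 = 12 + f²*(-1 + f))
b(-11)*3 + o(9, -6) = (12 + (-11)³ - 1*(-11)²)*3 + (2 - 1*(-6)² - 25*9) = (12 - 1331 - 1*121)*3 + (2 - 1*36 - 225) = (12 - 1331 - 121)*3 + (2 - 36 - 225) = -1440*3 - 259 = -4320 - 259 = -4579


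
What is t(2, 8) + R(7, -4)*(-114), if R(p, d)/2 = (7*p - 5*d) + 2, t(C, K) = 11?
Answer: -16177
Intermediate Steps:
R(p, d) = 4 - 10*d + 14*p (R(p, d) = 2*((7*p - 5*d) + 2) = 2*((-5*d + 7*p) + 2) = 2*(2 - 5*d + 7*p) = 4 - 10*d + 14*p)
t(2, 8) + R(7, -4)*(-114) = 11 + (4 - 10*(-4) + 14*7)*(-114) = 11 + (4 + 40 + 98)*(-114) = 11 + 142*(-114) = 11 - 16188 = -16177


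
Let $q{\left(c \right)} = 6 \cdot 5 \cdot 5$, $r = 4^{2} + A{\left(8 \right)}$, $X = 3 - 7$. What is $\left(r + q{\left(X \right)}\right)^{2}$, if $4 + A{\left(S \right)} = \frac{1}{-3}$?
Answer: $\frac{235225}{9} \approx 26136.0$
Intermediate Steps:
$A{\left(S \right)} = - \frac{13}{3}$ ($A{\left(S \right)} = -4 + \frac{1}{-3} = -4 - \frac{1}{3} = - \frac{13}{3}$)
$X = -4$ ($X = 3 - 7 = -4$)
$r = \frac{35}{3}$ ($r = 4^{2} - \frac{13}{3} = 16 - \frac{13}{3} = \frac{35}{3} \approx 11.667$)
$q{\left(c \right)} = 150$ ($q{\left(c \right)} = 30 \cdot 5 = 150$)
$\left(r + q{\left(X \right)}\right)^{2} = \left(\frac{35}{3} + 150\right)^{2} = \left(\frac{485}{3}\right)^{2} = \frac{235225}{9}$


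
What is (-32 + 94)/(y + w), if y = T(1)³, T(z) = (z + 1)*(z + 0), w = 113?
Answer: 62/121 ≈ 0.51240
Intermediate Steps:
T(z) = z*(1 + z) (T(z) = (1 + z)*z = z*(1 + z))
y = 8 (y = (1*(1 + 1))³ = (1*2)³ = 2³ = 8)
(-32 + 94)/(y + w) = (-32 + 94)/(8 + 113) = 62/121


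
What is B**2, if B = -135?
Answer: 18225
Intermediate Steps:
B**2 = (-135)**2 = 18225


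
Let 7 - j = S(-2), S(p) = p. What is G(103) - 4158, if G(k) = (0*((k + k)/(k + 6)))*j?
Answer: -4158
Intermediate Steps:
j = 9 (j = 7 - 1*(-2) = 7 + 2 = 9)
G(k) = 0 (G(k) = (0*((k + k)/(k + 6)))*9 = (0*((2*k)/(6 + k)))*9 = (0*(2*k/(6 + k)))*9 = 0*9 = 0)
G(103) - 4158 = 0 - 4158 = -4158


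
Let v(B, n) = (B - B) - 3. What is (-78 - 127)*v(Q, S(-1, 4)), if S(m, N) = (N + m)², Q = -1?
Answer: 615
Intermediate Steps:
v(B, n) = -3 (v(B, n) = 0 - 3 = -3)
(-78 - 127)*v(Q, S(-1, 4)) = (-78 - 127)*(-3) = -205*(-3) = 615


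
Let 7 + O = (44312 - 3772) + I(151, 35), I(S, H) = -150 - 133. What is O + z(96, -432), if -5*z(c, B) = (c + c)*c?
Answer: 182818/5 ≈ 36564.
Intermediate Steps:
I(S, H) = -283
z(c, B) = -2*c**2/5 (z(c, B) = -(c + c)*c/5 = -2*c*c/5 = -2*c**2/5)
O = 40250 (O = -7 + ((44312 - 3772) - 283) = -7 + (40540 - 283) = -7 + 40257 = 40250)
O + z(96, -432) = 40250 - 2/5*96**2 = 40250 - 2/5*9216 = 40250 - 18432/5 = 182818/5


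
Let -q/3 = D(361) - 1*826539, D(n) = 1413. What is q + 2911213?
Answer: 5386591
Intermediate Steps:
q = 2475378 (q = -3*(1413 - 1*826539) = -3*(1413 - 826539) = -3*(-825126) = 2475378)
q + 2911213 = 2475378 + 2911213 = 5386591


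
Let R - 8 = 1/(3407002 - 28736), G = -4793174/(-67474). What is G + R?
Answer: 9008088892215/113972560042 ≈ 79.037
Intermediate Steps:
G = 2396587/33737 (G = -4793174*(-1/67474) = 2396587/33737 ≈ 71.037)
R = 27026129/3378266 (R = 8 + 1/(3407002 - 28736) = 8 + 1/3378266 = 27026129/3378266 ≈ 8.0000)
G + R = 2396587/33737 + 27026129/3378266 = 9008088892215/113972560042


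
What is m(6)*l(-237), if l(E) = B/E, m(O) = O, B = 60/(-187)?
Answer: 120/14773 ≈ 0.0081229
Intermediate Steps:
B = -60/187 (B = 60*(-1/187) = -60/187 ≈ -0.32086)
l(E) = -60/(187*E)
m(6)*l(-237) = 6*(-60/187/(-237)) = 6*(-60/187*(-1/237)) = 6*(20/14773) = 120/14773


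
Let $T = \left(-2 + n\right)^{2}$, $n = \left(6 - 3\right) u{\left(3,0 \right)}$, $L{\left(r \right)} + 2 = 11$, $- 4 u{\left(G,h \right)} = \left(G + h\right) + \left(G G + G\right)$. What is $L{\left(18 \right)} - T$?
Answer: $- \frac{2665}{16} \approx -166.56$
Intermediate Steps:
$u{\left(G,h \right)} = - \frac{G}{2} - \frac{h}{4} - \frac{G^{2}}{4}$ ($u{\left(G,h \right)} = - \frac{\left(G + h\right) + \left(G G + G\right)}{4} = - \frac{\left(G + h\right) + \left(G^{2} + G\right)}{4} = - \frac{\left(G + h\right) + \left(G + G^{2}\right)}{4} = - \frac{h + G^{2} + 2 G}{4} = - \frac{G}{2} - \frac{h}{4} - \frac{G^{2}}{4}$)
$L{\left(r \right)} = 9$ ($L{\left(r \right)} = -2 + 11 = 9$)
$n = - \frac{45}{4}$ ($n = \left(6 - 3\right) \left(\left(- \frac{1}{2}\right) 3 - 0 - \frac{3^{2}}{4}\right) = 3 \left(- \frac{3}{2} + 0 - \frac{9}{4}\right) = 3 \left(- \frac{15}{4}\right) = - \frac{45}{4} \approx -11.25$)
$T = \frac{2809}{16}$ ($T = \left(-2 - \frac{45}{4}\right)^{2} = \left(- \frac{53}{4}\right)^{2} = \frac{2809}{16} \approx 175.56$)
$L{\left(18 \right)} - T = 9 - \frac{2809}{16} = - \frac{2665}{16}$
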